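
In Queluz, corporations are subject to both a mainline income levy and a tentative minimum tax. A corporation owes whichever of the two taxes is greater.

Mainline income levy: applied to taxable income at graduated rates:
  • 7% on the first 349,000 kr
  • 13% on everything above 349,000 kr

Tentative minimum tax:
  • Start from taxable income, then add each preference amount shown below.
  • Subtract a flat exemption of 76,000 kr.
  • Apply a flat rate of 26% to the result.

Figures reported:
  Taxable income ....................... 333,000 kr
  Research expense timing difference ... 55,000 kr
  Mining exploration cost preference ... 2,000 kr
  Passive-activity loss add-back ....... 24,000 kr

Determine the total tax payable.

Mainline income levy:
  333,000 kr × 7% = 23,310 kr

Tentative minimum tax:
  Adjusted income: 333,000 kr + 55,000 kr + 2,000 kr + 24,000 kr = 414,000 kr
  Less exemption 76,000 kr → base 338,000 kr
  338,000 kr × 26% = 87,880 kr

87,880 kr > 23,310 kr, so the tentative minimum tax is the binding amount.

87,880 kr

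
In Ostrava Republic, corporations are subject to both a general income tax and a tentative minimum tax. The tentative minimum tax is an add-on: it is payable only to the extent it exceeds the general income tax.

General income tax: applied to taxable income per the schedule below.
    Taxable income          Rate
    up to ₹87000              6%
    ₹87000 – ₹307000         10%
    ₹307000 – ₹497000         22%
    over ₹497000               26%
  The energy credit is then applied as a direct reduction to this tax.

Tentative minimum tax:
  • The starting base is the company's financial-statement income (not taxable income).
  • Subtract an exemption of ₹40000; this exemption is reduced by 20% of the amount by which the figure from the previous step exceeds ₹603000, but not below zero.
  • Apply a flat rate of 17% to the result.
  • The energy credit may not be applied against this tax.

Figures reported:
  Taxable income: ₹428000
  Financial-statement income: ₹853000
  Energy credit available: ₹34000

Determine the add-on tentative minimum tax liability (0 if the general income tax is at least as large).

Tentative minimum tax:
  Base (financial-statement income): ₹853000
  Exemption: 20% × (₹853000 − ₹603000) = ₹50000 ≥ ₹40000, so the exemption is fully phased out
  Base: ₹853000 − ₹0 = ₹853000
  ₹853000 × 17% = ₹145010

General income tax:
  ₹87000 × 6% = ₹5220
  ₹220000 × 10% = ₹22000
  ₹121000 × 22% = ₹26620
  → ₹53840
  Less energy credit ₹34000 → ₹19840

Excess of tentative minimum tax over general income tax: ₹145010 − ₹19840 = ₹125170.

₹125170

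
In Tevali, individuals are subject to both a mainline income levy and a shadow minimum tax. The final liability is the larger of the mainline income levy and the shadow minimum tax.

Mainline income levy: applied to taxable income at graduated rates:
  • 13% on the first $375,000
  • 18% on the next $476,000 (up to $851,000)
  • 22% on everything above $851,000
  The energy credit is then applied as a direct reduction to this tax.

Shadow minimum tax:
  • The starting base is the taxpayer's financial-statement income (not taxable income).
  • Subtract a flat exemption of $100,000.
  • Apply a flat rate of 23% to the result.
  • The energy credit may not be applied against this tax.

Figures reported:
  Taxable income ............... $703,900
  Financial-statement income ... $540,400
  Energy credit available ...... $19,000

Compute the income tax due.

Shadow minimum tax:
  Base (financial-statement income): $540,400
  Less exemption $100,000 → base $440,400
  $440,400 × 23% = $101,292

Mainline income levy:
  $375,000 × 13% = $48,750
  $328,900 × 18% = $59,202
  → $107,952
  Less energy credit $19,000 → $88,952

$101,292 > $88,952, so the shadow minimum tax is the binding amount.

$101,292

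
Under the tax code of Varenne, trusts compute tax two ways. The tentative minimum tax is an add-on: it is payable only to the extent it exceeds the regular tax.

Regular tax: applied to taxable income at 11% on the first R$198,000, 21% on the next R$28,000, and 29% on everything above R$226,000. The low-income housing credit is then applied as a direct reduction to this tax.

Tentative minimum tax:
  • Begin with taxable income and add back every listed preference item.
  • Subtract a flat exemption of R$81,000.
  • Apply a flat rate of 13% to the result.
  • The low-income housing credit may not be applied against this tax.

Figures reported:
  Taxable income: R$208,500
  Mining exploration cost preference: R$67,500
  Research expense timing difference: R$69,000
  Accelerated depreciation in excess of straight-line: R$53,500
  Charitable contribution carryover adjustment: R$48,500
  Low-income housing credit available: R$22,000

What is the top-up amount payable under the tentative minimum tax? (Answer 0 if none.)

R$45,595

Tentative minimum tax:
  Adjusted income: R$208,500 + R$67,500 + R$69,000 + R$53,500 + R$48,500 = R$447,000
  Less exemption R$81,000 → base R$366,000
  R$366,000 × 13% = R$47,580

Regular tax:
  R$198,000 × 11% = R$21,780
  R$10,500 × 21% = R$2,205
  → R$23,985
  Less low-income housing credit R$22,000 → R$1,985

Excess of tentative minimum tax over regular tax: R$47,580 − R$1,985 = R$45,595.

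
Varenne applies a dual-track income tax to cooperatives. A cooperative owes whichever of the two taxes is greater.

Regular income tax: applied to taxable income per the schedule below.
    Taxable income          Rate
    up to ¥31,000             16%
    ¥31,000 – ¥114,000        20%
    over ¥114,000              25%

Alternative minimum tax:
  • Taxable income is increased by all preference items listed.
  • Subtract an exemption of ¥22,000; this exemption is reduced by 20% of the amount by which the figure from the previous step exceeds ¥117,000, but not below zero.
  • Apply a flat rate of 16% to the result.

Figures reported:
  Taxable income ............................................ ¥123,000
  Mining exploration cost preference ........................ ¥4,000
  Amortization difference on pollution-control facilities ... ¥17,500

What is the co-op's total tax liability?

Alternative minimum tax:
  Adjusted income: ¥123,000 + ¥4,000 + ¥17,500 = ¥144,500
  Exemption: ¥22,000 − 20% × (¥144,500 − ¥117,000) = ¥22,000 − ¥5,500 = ¥16,500
  Base: ¥144,500 − ¥16,500 = ¥128,000
  ¥128,000 × 16% = ¥20,480

Regular income tax:
  ¥31,000 × 16% = ¥4,960
  ¥83,000 × 20% = ¥16,600
  ¥9,000 × 25% = ¥2,250
  → ¥23,810

¥23,810 > ¥20,480, so the regular income tax governs.

¥23,810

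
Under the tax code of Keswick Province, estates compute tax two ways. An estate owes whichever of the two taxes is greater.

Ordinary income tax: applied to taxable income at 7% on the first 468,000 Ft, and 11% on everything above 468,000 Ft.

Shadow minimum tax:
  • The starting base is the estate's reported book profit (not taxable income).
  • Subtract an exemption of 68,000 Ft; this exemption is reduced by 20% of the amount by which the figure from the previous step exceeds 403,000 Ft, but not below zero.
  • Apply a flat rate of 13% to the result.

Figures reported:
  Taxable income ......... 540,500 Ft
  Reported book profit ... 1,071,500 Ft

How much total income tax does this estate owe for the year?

Ordinary income tax:
  468,000 Ft × 7% = 32,760 Ft
  72,500 Ft × 11% = 7,975 Ft
  → 40,735 Ft

Shadow minimum tax:
  Base (reported book profit): 1,071,500 Ft
  Exemption: 20% × (1,071,500 Ft − 403,000 Ft) = 133,700 Ft ≥ 68,000 Ft, so the exemption is fully phased out
  Base: 1,071,500 Ft − 0 Ft = 1,071,500 Ft
  1,071,500 Ft × 13% = 139,295 Ft

139,295 Ft > 40,735 Ft, so the shadow minimum tax is the binding amount.

139,295 Ft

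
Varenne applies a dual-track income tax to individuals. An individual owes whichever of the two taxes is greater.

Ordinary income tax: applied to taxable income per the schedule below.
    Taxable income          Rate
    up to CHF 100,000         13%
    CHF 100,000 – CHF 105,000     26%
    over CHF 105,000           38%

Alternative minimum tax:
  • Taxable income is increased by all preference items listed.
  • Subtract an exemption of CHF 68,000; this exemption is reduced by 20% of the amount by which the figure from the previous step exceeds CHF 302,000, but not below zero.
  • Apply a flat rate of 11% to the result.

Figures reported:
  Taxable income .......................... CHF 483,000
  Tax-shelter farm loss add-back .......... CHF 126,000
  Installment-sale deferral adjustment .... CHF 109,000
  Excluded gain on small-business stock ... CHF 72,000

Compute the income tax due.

Ordinary income tax:
  CHF 100,000 × 13% = CHF 13,000
  CHF 5,000 × 26% = CHF 1,300
  CHF 378,000 × 38% = CHF 143,640
  → CHF 157,940

Alternative minimum tax:
  Adjusted income: CHF 483,000 + CHF 126,000 + CHF 109,000 + CHF 72,000 = CHF 790,000
  Exemption: 20% × (CHF 790,000 − CHF 302,000) = CHF 97,600 ≥ CHF 68,000, so the exemption is fully phased out
  Base: CHF 790,000 − CHF 0 = CHF 790,000
  CHF 790,000 × 11% = CHF 86,900

CHF 157,940 > CHF 86,900, so the ordinary income tax governs.

CHF 157,940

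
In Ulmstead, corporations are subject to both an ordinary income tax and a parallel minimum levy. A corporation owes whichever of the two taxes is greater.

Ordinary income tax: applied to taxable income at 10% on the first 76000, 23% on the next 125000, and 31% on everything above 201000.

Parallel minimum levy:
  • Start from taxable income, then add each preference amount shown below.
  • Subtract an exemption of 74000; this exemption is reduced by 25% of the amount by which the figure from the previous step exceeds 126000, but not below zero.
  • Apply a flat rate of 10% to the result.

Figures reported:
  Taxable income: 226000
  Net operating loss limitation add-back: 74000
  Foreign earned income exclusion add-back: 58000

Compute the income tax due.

44100

Parallel minimum levy:
  Adjusted income: 226000 + 74000 + 58000 = 358000
  Exemption: 74000 − 25% × (358000 − 126000) = 74000 − 58000 = 16000
  Base: 358000 − 16000 = 342000
  342000 × 10% = 34200

Ordinary income tax:
  76000 × 10% = 7600
  125000 × 23% = 28750
  25000 × 31% = 7750
  → 44100

44100 > 34200, so the ordinary income tax governs.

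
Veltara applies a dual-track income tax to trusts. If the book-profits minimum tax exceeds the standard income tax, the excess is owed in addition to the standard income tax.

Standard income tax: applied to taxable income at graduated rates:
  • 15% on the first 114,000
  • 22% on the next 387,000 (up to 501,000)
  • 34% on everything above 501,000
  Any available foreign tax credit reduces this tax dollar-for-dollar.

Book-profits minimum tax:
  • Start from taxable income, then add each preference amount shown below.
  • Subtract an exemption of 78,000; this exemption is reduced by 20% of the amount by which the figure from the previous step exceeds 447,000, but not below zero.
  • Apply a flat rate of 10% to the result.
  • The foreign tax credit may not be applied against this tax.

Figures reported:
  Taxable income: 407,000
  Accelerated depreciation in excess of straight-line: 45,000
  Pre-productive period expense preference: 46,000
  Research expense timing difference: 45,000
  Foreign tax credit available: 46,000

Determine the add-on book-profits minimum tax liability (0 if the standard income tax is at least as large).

12,860

Book-profits minimum tax:
  Adjusted income: 407,000 + 45,000 + 46,000 + 45,000 = 543,000
  Exemption: 78,000 − 20% × (543,000 − 447,000) = 78,000 − 19,200 = 58,800
  Base: 543,000 − 58,800 = 484,200
  484,200 × 10% = 48,420

Standard income tax:
  114,000 × 15% = 17,100
  293,000 × 22% = 64,460
  → 81,560
  Less foreign tax credit 46,000 → 35,560

Excess of book-profits minimum tax over standard income tax: 48,420 − 35,560 = 12,860.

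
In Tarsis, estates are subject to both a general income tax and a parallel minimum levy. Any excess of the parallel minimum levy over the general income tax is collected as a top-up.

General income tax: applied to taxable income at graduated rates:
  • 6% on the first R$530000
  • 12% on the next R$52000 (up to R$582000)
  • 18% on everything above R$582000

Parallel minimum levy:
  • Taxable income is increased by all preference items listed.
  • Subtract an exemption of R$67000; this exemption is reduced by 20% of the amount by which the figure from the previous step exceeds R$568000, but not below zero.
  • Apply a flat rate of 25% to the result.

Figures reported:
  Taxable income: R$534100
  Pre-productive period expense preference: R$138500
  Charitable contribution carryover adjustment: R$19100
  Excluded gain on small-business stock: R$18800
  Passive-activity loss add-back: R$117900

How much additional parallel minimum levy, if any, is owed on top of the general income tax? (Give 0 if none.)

General income tax:
  R$530000 × 6% = R$31800
  R$4100 × 12% = R$492
  → R$32292

Parallel minimum levy:
  Adjusted income: R$534100 + R$138500 + R$19100 + R$18800 + R$117900 = R$828400
  Exemption: R$67000 − 20% × (R$828400 − R$568000) = R$67000 − R$52080 = R$14920
  Base: R$828400 − R$14920 = R$813480
  R$813480 × 25% = R$203370

Excess of parallel minimum levy over general income tax: R$203370 − R$32292 = R$171078.

R$171078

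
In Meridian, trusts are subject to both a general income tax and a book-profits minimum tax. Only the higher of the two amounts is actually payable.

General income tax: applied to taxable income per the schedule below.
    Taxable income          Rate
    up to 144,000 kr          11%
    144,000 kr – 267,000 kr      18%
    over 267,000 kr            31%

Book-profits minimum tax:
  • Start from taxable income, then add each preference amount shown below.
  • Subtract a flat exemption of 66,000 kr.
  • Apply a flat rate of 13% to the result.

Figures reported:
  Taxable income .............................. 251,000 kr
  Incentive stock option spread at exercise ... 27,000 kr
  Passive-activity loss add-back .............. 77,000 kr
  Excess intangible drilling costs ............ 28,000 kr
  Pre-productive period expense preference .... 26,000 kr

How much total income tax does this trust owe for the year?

44,590 kr

Book-profits minimum tax:
  Adjusted income: 251,000 kr + 27,000 kr + 77,000 kr + 28,000 kr + 26,000 kr = 409,000 kr
  Less exemption 66,000 kr → base 343,000 kr
  343,000 kr × 13% = 44,590 kr

General income tax:
  144,000 kr × 11% = 15,840 kr
  107,000 kr × 18% = 19,260 kr
  → 35,100 kr

44,590 kr > 35,100 kr, so the book-profits minimum tax is the binding amount.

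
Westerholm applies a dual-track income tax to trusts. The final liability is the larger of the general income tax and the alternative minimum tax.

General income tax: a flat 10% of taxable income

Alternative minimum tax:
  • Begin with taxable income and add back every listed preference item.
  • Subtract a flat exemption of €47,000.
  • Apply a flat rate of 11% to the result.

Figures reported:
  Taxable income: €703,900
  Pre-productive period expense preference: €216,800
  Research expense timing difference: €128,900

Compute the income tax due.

General income tax:
  €703,900 × 10% = €70,390

Alternative minimum tax:
  Adjusted income: €703,900 + €216,800 + €128,900 = €1,049,600
  Less exemption €47,000 → base €1,002,600
  €1,002,600 × 11% = €110,286

€110,286 > €70,390, so the alternative minimum tax is the binding amount.

€110,286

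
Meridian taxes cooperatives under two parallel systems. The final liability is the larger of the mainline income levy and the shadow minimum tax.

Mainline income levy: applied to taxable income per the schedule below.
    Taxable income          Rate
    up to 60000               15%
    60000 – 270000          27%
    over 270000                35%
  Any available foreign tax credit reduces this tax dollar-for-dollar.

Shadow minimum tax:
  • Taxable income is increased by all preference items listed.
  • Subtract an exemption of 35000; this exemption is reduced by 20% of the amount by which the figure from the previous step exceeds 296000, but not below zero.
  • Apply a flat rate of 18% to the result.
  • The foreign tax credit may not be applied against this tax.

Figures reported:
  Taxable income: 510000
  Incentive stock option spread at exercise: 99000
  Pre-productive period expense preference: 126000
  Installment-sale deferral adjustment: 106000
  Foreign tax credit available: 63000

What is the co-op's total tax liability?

Mainline income levy:
  60000 × 15% = 9000
  210000 × 27% = 56700
  240000 × 35% = 84000
  → 149700
  Less foreign tax credit 63000 → 86700

Shadow minimum tax:
  Adjusted income: 510000 + 99000 + 126000 + 106000 = 841000
  Exemption: 20% × (841000 − 296000) = 109000 ≥ 35000, so the exemption is fully phased out
  Base: 841000 − 0 = 841000
  841000 × 18% = 151380

151380 > 86700, so the shadow minimum tax is the binding amount.

151380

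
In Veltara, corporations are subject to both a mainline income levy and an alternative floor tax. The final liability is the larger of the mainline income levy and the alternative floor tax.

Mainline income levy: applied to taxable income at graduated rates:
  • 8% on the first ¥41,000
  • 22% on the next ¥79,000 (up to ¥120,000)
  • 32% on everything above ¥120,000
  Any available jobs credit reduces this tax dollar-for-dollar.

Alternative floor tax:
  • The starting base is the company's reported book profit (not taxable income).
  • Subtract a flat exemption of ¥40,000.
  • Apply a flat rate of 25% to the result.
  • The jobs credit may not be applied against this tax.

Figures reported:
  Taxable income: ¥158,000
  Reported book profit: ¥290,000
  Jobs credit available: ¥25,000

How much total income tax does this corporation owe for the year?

Alternative floor tax:
  Base (reported book profit): ¥290,000
  Less exemption ¥40,000 → base ¥250,000
  ¥250,000 × 25% = ¥62,500

Mainline income levy:
  ¥41,000 × 8% = ¥3,280
  ¥79,000 × 22% = ¥17,380
  ¥38,000 × 32% = ¥12,160
  → ¥32,820
  Less jobs credit ¥25,000 → ¥7,820

¥62,500 > ¥7,820, so the alternative floor tax is the binding amount.

¥62,500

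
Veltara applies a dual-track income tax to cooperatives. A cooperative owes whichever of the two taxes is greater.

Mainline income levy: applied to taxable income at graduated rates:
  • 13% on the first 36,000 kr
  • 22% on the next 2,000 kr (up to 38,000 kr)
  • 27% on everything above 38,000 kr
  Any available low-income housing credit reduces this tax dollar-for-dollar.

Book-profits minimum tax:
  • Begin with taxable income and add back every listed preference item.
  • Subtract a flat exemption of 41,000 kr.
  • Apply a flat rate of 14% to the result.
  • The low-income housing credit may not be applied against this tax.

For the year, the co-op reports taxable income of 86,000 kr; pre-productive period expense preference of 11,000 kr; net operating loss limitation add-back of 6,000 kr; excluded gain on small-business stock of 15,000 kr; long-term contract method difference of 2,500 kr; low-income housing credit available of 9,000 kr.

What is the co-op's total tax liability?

Mainline income levy:
  36,000 kr × 13% = 4,680 kr
  2,000 kr × 22% = 440 kr
  48,000 kr × 27% = 12,960 kr
  → 18,080 kr
  Less low-income housing credit 9,000 kr → 9,080 kr

Book-profits minimum tax:
  Adjusted income: 86,000 kr + 11,000 kr + 6,000 kr + 15,000 kr + 2,500 kr = 120,500 kr
  Less exemption 41,000 kr → base 79,500 kr
  79,500 kr × 14% = 11,130 kr

11,130 kr > 9,080 kr, so the book-profits minimum tax is the binding amount.

11,130 kr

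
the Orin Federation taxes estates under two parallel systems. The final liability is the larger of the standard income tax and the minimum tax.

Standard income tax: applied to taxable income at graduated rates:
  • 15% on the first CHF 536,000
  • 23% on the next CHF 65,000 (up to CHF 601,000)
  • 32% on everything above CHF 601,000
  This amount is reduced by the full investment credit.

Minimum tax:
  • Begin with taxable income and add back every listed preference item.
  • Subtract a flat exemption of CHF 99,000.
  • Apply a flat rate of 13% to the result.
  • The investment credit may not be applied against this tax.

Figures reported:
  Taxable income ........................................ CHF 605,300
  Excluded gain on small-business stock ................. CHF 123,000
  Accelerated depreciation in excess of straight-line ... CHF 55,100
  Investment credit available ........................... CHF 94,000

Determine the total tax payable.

CHF 88,972

Minimum tax:
  Adjusted income: CHF 605,300 + CHF 123,000 + CHF 55,100 = CHF 783,400
  Less exemption CHF 99,000 → base CHF 684,400
  CHF 684,400 × 13% = CHF 88,972

Standard income tax:
  CHF 536,000 × 15% = CHF 80,400
  CHF 65,000 × 23% = CHF 14,950
  CHF 4,300 × 32% = CHF 1,376
  → CHF 96,726
  Less investment credit CHF 94,000 → CHF 2,726

CHF 88,972 > CHF 2,726, so the minimum tax is the binding amount.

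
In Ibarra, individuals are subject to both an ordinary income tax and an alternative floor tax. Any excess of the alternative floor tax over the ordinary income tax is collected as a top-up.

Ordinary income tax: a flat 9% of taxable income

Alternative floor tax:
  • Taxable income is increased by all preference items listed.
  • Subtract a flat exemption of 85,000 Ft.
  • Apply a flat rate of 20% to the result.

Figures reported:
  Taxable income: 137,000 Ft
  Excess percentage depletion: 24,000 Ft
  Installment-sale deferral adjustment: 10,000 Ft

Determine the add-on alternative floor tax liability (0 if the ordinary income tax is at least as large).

4,870 Ft

Alternative floor tax:
  Adjusted income: 137,000 Ft + 24,000 Ft + 10,000 Ft = 171,000 Ft
  Less exemption 85,000 Ft → base 86,000 Ft
  86,000 Ft × 20% = 17,200 Ft

Ordinary income tax:
  137,000 Ft × 9% = 12,330 Ft

Excess of alternative floor tax over ordinary income tax: 17,200 Ft − 12,330 Ft = 4,870 Ft.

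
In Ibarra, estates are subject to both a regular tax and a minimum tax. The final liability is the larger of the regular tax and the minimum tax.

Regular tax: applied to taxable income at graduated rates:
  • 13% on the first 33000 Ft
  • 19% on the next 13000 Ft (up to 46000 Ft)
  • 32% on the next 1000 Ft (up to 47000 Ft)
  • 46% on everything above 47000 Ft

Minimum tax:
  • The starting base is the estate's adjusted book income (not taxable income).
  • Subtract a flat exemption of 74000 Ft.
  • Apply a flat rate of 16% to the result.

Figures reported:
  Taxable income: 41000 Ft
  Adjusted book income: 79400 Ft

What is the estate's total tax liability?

5810 Ft

Minimum tax:
  Base (adjusted book income): 79400 Ft
  Less exemption 74000 Ft → base 5400 Ft
  5400 Ft × 16% = 864 Ft

Regular tax:
  33000 Ft × 13% = 4290 Ft
  8000 Ft × 19% = 1520 Ft
  → 5810 Ft

5810 Ft > 864 Ft, so the regular tax governs.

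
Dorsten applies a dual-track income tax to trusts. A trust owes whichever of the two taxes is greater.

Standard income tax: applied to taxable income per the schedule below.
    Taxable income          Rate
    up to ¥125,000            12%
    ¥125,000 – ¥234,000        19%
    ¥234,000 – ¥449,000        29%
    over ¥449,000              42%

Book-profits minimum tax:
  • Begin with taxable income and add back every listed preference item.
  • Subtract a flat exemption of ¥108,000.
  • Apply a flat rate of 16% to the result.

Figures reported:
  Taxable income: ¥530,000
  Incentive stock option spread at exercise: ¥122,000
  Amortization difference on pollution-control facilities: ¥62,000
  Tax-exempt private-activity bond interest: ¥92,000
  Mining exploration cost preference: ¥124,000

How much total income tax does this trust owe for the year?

Standard income tax:
  ¥125,000 × 12% = ¥15,000
  ¥109,000 × 19% = ¥20,710
  ¥215,000 × 29% = ¥62,350
  ¥81,000 × 42% = ¥34,020
  → ¥132,080

Book-profits minimum tax:
  Adjusted income: ¥530,000 + ¥122,000 + ¥62,000 + ¥92,000 + ¥124,000 = ¥930,000
  Less exemption ¥108,000 → base ¥822,000
  ¥822,000 × 16% = ¥131,520

¥132,080 > ¥131,520, so the standard income tax governs.

¥132,080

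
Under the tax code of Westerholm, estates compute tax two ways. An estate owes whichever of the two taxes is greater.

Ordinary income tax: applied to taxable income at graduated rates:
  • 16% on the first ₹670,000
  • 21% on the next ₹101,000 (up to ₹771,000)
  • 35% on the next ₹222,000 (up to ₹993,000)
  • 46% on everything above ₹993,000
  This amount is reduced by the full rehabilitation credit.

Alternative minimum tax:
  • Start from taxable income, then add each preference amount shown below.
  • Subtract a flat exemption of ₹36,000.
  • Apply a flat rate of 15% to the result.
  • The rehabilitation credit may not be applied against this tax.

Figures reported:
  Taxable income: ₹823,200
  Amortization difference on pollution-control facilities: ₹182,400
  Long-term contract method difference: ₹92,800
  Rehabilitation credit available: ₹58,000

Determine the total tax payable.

Alternative minimum tax:
  Adjusted income: ₹823,200 + ₹182,400 + ₹92,800 = ₹1,098,400
  Less exemption ₹36,000 → base ₹1,062,400
  ₹1,062,400 × 15% = ₹159,360

Ordinary income tax:
  ₹670,000 × 16% = ₹107,200
  ₹101,000 × 21% = ₹21,210
  ₹52,200 × 35% = ₹18,270
  → ₹146,680
  Less rehabilitation credit ₹58,000 → ₹88,680

₹159,360 > ₹88,680, so the alternative minimum tax is the binding amount.

₹159,360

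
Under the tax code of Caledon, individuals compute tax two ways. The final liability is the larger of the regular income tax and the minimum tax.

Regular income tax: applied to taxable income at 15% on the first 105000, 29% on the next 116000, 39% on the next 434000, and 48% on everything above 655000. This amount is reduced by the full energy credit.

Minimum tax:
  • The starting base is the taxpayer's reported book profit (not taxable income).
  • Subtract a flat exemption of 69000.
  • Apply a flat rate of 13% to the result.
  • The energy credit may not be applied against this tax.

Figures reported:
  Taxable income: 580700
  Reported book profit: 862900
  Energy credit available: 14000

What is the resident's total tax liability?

Minimum tax:
  Base (reported book profit): 862900
  Less exemption 69000 → base 793900
  793900 × 13% = 103207

Regular income tax:
  105000 × 15% = 15750
  116000 × 29% = 33640
  359700 × 39% = 140283
  → 189673
  Less energy credit 14000 → 175673

175673 > 103207, so the regular income tax governs.

175673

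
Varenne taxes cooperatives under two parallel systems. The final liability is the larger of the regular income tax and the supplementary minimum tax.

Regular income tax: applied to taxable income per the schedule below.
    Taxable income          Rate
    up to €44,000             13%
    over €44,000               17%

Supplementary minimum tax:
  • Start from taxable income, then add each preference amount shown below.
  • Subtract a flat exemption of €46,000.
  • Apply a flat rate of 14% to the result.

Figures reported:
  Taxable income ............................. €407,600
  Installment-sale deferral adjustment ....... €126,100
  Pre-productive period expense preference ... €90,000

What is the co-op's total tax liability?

Regular income tax:
  €44,000 × 13% = €5,720
  €363,600 × 17% = €61,812
  → €67,532

Supplementary minimum tax:
  Adjusted income: €407,600 + €126,100 + €90,000 = €623,700
  Less exemption €46,000 → base €577,700
  €577,700 × 14% = €80,878

€80,878 > €67,532, so the supplementary minimum tax is the binding amount.

€80,878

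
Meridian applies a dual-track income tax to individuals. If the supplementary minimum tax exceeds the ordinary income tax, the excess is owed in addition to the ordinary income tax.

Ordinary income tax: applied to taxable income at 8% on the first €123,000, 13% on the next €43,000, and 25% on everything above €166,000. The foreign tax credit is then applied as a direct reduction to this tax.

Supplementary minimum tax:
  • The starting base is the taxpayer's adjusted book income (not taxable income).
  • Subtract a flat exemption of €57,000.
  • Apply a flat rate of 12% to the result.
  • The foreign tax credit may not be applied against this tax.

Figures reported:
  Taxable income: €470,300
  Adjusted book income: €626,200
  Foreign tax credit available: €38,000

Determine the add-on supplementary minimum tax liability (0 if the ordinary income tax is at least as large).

Ordinary income tax:
  €123,000 × 8% = €9,840
  €43,000 × 13% = €5,590
  €304,300 × 25% = €76,075
  → €91,505
  Less foreign tax credit €38,000 → €53,505

Supplementary minimum tax:
  Base (adjusted book income): €626,200
  Less exemption €57,000 → base €569,200
  €569,200 × 12% = €68,304

Excess of supplementary minimum tax over ordinary income tax: €68,304 − €53,505 = €14,799.

€14,799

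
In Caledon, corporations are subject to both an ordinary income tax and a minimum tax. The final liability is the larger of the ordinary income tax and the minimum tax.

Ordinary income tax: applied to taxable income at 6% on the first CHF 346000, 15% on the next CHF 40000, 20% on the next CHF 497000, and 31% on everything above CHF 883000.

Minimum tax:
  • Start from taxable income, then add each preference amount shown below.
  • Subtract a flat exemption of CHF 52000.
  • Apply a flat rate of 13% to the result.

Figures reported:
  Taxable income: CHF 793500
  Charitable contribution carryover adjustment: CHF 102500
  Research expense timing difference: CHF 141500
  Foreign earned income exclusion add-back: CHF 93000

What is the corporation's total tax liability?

Minimum tax:
  Adjusted income: CHF 793500 + CHF 102500 + CHF 141500 + CHF 93000 = CHF 1130500
  Less exemption CHF 52000 → base CHF 1078500
  CHF 1078500 × 13% = CHF 140205

Ordinary income tax:
  CHF 346000 × 6% = CHF 20760
  CHF 40000 × 15% = CHF 6000
  CHF 407500 × 20% = CHF 81500
  → CHF 108260

CHF 140205 > CHF 108260, so the minimum tax is the binding amount.

CHF 140205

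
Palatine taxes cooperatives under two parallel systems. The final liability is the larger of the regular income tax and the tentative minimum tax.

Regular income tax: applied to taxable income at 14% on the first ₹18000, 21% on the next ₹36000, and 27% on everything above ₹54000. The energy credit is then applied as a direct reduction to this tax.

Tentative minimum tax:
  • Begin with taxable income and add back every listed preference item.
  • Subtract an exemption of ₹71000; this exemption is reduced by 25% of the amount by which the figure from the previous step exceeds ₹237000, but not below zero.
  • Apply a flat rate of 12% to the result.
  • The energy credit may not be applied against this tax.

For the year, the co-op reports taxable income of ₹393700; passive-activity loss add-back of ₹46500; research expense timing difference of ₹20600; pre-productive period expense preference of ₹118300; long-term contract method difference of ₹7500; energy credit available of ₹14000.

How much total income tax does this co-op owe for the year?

Regular income tax:
  ₹18000 × 14% = ₹2520
  ₹36000 × 21% = ₹7560
  ₹339700 × 27% = ₹91719
  → ₹101799
  Less energy credit ₹14000 → ₹87799

Tentative minimum tax:
  Adjusted income: ₹393700 + ₹46500 + ₹20600 + ₹118300 + ₹7500 = ₹586600
  Exemption: 25% × (₹586600 − ₹237000) = ₹87400 ≥ ₹71000, so the exemption is fully phased out
  Base: ₹586600 − ₹0 = ₹586600
  ₹586600 × 12% = ₹70392

₹87799 > ₹70392, so the regular income tax governs.

₹87799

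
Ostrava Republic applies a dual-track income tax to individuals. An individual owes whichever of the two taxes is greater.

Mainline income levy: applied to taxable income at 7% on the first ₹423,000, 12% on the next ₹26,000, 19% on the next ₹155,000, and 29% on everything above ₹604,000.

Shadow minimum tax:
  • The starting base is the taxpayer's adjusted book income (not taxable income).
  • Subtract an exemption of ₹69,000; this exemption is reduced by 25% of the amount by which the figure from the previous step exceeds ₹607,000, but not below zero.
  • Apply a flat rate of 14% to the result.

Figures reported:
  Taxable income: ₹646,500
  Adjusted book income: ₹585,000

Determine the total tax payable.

₹74,505

Mainline income levy:
  ₹423,000 × 7% = ₹29,610
  ₹26,000 × 12% = ₹3,120
  ₹155,000 × 19% = ₹29,450
  ₹42,500 × 29% = ₹12,325
  → ₹74,505

Shadow minimum tax:
  Base (adjusted book income): ₹585,000
  Exemption: ₹585,000 ≤ ₹607,000, so full ₹69,000 applies
  Base: ₹585,000 − ₹69,000 = ₹516,000
  ₹516,000 × 14% = ₹72,240

₹74,505 > ₹72,240, so the mainline income levy governs.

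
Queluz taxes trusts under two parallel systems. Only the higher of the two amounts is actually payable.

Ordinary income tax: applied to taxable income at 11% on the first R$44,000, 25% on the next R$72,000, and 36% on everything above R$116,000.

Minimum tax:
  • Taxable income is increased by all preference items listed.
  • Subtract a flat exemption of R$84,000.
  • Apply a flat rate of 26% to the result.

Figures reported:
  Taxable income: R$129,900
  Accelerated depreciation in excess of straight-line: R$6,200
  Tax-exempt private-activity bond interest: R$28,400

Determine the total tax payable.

Minimum tax:
  Adjusted income: R$129,900 + R$6,200 + R$28,400 = R$164,500
  Less exemption R$84,000 → base R$80,500
  R$80,500 × 26% = R$20,930

Ordinary income tax:
  R$44,000 × 11% = R$4,840
  R$72,000 × 25% = R$18,000
  R$13,900 × 36% = R$5,004
  → R$27,844

R$27,844 > R$20,930, so the ordinary income tax governs.

R$27,844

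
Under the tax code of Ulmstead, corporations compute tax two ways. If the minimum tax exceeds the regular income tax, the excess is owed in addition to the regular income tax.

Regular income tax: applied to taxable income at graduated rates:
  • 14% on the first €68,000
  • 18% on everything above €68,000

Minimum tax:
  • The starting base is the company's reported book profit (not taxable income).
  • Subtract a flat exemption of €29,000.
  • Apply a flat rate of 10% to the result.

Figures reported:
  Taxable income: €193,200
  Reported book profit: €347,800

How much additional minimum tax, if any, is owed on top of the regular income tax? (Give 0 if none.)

Regular income tax:
  €68,000 × 14% = €9,520
  €125,200 × 18% = €22,536
  → €32,056

Minimum tax:
  Base (reported book profit): €347,800
  Less exemption €29,000 → base €318,800
  €318,800 × 10% = €31,880

€31,880 ≤ €32,056, so no add-on is due.

€0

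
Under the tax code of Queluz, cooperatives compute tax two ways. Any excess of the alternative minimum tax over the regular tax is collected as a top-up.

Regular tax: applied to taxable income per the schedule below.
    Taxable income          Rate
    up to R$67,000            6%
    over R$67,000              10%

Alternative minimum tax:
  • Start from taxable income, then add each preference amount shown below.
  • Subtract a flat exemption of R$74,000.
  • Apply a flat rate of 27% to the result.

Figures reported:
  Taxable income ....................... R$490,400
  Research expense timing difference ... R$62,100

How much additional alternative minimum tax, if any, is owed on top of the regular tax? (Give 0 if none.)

R$82,835

Regular tax:
  R$67,000 × 6% = R$4,020
  R$423,400 × 10% = R$42,340
  → R$46,360

Alternative minimum tax:
  Adjusted income: R$490,400 + R$62,100 = R$552,500
  Less exemption R$74,000 → base R$478,500
  R$478,500 × 27% = R$129,195

Excess of alternative minimum tax over regular tax: R$129,195 − R$46,360 = R$82,835.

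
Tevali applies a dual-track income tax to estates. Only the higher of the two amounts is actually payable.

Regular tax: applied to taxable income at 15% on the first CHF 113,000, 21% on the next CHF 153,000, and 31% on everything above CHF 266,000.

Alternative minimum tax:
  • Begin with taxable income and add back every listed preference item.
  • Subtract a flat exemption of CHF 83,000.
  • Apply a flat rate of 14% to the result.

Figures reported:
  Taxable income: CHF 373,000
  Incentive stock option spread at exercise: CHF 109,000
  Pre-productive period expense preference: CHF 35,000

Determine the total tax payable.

CHF 82,250

Alternative minimum tax:
  Adjusted income: CHF 373,000 + CHF 109,000 + CHF 35,000 = CHF 517,000
  Less exemption CHF 83,000 → base CHF 434,000
  CHF 434,000 × 14% = CHF 60,760

Regular tax:
  CHF 113,000 × 15% = CHF 16,950
  CHF 153,000 × 21% = CHF 32,130
  CHF 107,000 × 31% = CHF 33,170
  → CHF 82,250

CHF 82,250 > CHF 60,760, so the regular tax governs.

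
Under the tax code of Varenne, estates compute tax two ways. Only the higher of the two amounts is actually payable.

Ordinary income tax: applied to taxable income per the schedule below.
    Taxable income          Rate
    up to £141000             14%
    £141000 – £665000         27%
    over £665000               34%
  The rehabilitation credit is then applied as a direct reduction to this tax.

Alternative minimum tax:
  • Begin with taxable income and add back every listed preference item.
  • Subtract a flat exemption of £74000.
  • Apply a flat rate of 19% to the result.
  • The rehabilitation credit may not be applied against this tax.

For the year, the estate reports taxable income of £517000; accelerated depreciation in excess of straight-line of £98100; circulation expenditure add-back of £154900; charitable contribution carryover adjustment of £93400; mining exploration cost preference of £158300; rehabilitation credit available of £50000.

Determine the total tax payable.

Ordinary income tax:
  £141000 × 14% = £19740
  £376000 × 27% = £101520
  → £121260
  Less rehabilitation credit £50000 → £71260

Alternative minimum tax:
  Adjusted income: £517000 + £98100 + £154900 + £93400 + £158300 = £1021700
  Less exemption £74000 → base £947700
  £947700 × 19% = £180063

£180063 > £71260, so the alternative minimum tax is the binding amount.

£180063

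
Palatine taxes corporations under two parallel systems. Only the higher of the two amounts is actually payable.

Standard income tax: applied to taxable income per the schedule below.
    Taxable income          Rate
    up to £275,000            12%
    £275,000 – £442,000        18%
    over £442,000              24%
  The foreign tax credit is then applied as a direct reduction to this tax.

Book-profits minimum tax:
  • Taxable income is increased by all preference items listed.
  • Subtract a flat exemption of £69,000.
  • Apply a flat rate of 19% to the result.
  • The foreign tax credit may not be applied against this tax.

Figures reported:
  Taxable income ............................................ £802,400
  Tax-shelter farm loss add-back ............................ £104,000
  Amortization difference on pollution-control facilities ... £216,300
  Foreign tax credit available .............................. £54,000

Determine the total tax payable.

Standard income tax:
  £275,000 × 12% = £33,000
  £167,000 × 18% = £30,060
  £360,400 × 24% = £86,496
  → £149,556
  Less foreign tax credit £54,000 → £95,556

Book-profits minimum tax:
  Adjusted income: £802,400 + £104,000 + £216,300 = £1,122,700
  Less exemption £69,000 → base £1,053,700
  £1,053,700 × 19% = £200,203

£200,203 > £95,556, so the book-profits minimum tax is the binding amount.

£200,203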